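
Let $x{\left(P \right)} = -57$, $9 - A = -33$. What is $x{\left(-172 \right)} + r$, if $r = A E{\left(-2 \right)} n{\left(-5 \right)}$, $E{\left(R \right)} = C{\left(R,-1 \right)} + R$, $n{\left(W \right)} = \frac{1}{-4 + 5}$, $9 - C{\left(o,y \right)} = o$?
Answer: $321$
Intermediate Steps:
$A = 42$ ($A = 9 - -33 = 9 + 33 = 42$)
$C{\left(o,y \right)} = 9 - o$
$n{\left(W \right)} = 1$ ($n{\left(W \right)} = 1^{-1} = 1$)
$E{\left(R \right)} = 9$ ($E{\left(R \right)} = \left(9 - R\right) + R = 9$)
$r = 378$ ($r = 42 \cdot 9 \cdot 1 = 378 \cdot 1 = 378$)
$x{\left(-172 \right)} + r = -57 + 378 = 321$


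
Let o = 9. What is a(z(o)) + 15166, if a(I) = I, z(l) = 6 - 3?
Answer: 15169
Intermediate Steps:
z(l) = 3
a(z(o)) + 15166 = 3 + 15166 = 15169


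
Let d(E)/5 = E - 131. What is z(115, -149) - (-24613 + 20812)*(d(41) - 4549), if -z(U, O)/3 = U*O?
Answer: -18949794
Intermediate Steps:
d(E) = -655 + 5*E (d(E) = 5*(E - 131) = 5*(-131 + E) = -655 + 5*E)
z(U, O) = -3*O*U (z(U, O) = -3*U*O = -3*O*U)
z(115, -149) - (-24613 + 20812)*(d(41) - 4549) = -3*(-149)*115 - (-24613 + 20812)*((-655 + 5*41) - 4549) = 51405 - (-3801)*((-655 + 205) - 4549) = 51405 - (-3801)*(-450 - 4549) = 51405 - (-3801)*(-4999) = 51405 - 1*19001199 = 51405 - 19001199 = -18949794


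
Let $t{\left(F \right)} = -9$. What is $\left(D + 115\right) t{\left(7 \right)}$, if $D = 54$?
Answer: $-1521$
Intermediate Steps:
$\left(D + 115\right) t{\left(7 \right)} = \left(54 + 115\right) \left(-9\right) = 169 \left(-9\right) = -1521$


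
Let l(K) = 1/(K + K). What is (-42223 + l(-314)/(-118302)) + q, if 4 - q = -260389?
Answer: 16208646929521/74293656 ≈ 2.1817e+5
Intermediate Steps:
l(K) = 1/(2*K)
q = 260393 (q = 4 - 1*(-260389) = 4 + 260389 = 260393)
(-42223 + l(-314)/(-118302)) + q = (-42223 + ((½)/(-314))/(-118302)) + 260393 = (-42223 + ((½)*(-1/314))*(-1/118302)) + 260393 = (-42223 - 1/628*(-1/118302)) + 260393 = (-42223 + 1/74293656) + 260393 = -3136901037287/74293656 + 260393 = 16208646929521/74293656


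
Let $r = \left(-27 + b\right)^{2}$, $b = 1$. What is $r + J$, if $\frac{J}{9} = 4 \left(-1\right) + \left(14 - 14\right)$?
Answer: $640$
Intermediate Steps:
$J = -36$ ($J = 9 \left(4 \left(-1\right) + \left(14 - 14\right)\right) = 9 \left(-4 + 0\right) = 9 \left(-4\right) = -36$)
$r = 676$ ($r = \left(-27 + 1\right)^{2} = \left(-26\right)^{2} = 676$)
$r + J = 676 - 36 = 640$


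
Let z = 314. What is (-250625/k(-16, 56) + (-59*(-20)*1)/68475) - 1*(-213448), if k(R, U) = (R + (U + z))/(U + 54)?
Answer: 36513797763/269335 ≈ 1.3557e+5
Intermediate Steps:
k(R, U) = (314 + R + U)/(54 + U) (k(R, U) = (R + (U + 314))/(U + 54) = (R + (314 + U))/(54 + U) = (314 + R + U)/(54 + U))
(-250625/k(-16, 56) + (-59*(-20)*1)/68475) - 1*(-213448) = (-250625*(54 + 56)/(314 - 16 + 56) + (-59*(-20)*1)/68475) - 1*(-213448) = (-250625/(354/110) + (1180*1)*(1/68475)) + 213448 = (-250625/((1/110)*354) + 1180*(1/68475)) + 213448 = (-250625/177/55 + 236/13695) + 213448 = (-250625*55/177 + 236/13695) + 213448 = (-13784375/177 + 236/13695) + 213448 = -20975219317/269335 + 213448 = 36513797763/269335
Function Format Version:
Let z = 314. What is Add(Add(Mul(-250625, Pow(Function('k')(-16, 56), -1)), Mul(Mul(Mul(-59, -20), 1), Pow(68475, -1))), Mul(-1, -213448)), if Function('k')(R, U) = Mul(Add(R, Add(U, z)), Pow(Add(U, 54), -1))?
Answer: Rational(36513797763, 269335) ≈ 1.3557e+5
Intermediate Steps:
Function('k')(R, U) = Mul(Pow(Add(54, U), -1), Add(314, R, U)) (Function('k')(R, U) = Mul(Add(R, Add(U, 314)), Pow(Add(U, 54), -1)) = Mul(Add(R, Add(314, U)), Pow(Add(54, U), -1)) = Mul(Add(314, R, U), Pow(Add(54, U), -1)) = Mul(Pow(Add(54, U), -1), Add(314, R, U)))
Add(Add(Mul(-250625, Pow(Function('k')(-16, 56), -1)), Mul(Mul(Mul(-59, -20), 1), Pow(68475, -1))), Mul(-1, -213448)) = Add(Add(Mul(-250625, Pow(Mul(Pow(Add(54, 56), -1), Add(314, -16, 56)), -1)), Mul(Mul(Mul(-59, -20), 1), Pow(68475, -1))), Mul(-1, -213448)) = Add(Add(Mul(-250625, Pow(Mul(Pow(110, -1), 354), -1)), Mul(Mul(1180, 1), Rational(1, 68475))), 213448) = Add(Add(Mul(-250625, Pow(Mul(Rational(1, 110), 354), -1)), Mul(1180, Rational(1, 68475))), 213448) = Add(Add(Mul(-250625, Pow(Rational(177, 55), -1)), Rational(236, 13695)), 213448) = Add(Add(Mul(-250625, Rational(55, 177)), Rational(236, 13695)), 213448) = Add(Add(Rational(-13784375, 177), Rational(236, 13695)), 213448) = Add(Rational(-20975219317, 269335), 213448) = Rational(36513797763, 269335)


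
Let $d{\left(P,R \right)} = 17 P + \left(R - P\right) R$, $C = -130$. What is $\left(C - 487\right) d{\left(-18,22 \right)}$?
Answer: $-354158$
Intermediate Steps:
$d{\left(P,R \right)} = 17 P + R \left(R - P\right)$
$\left(C - 487\right) d{\left(-18,22 \right)} = \left(-130 - 487\right) \left(22^{2} + 17 \left(-18\right) - \left(-18\right) 22\right) = - 617 \left(484 - 306 + 396\right) = \left(-617\right) 574 = -354158$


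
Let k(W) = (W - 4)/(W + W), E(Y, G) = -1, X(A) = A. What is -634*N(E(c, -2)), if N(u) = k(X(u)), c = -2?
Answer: -1585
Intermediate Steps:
k(W) = (-4 + W)/(2*W) (k(W) = (-4 + W)/((2*W)) = (-4 + W)*(1/(2*W)) = (-4 + W)/(2*W))
N(u) = (-4 + u)/(2*u)
-634*N(E(c, -2)) = -317*(-4 - 1)/(-1) = -317*(-1)*(-5) = -634*5/2 = -1585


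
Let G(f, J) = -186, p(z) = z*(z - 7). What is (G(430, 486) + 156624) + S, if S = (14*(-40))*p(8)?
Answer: 151958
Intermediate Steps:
p(z) = z*(-7 + z)
S = -4480 (S = (14*(-40))*(8*(-7 + 8)) = -4480 ≈ -4480.0)
(G(430, 486) + 156624) + S = (-186 + 156624) - 4480 = 156438 - 4480 = 151958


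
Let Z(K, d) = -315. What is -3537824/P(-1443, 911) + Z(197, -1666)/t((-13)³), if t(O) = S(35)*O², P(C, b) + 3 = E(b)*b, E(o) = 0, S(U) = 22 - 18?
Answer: 68305602893519/57921708 ≈ 1.1793e+6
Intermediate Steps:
S(U) = 4
P(C, b) = -3 (P(C, b) = -3 + 0*b = -3 + 0 = -3)
t(O) = 4*O²
-3537824/P(-1443, 911) + Z(197, -1666)/t((-13)³) = -3537824/(-3) - 315/(4*((-13)³)²) = -3537824*(-⅓) - 315/(4*(-2197)²) = 3537824/3 - 315/(4*4826809) = 3537824/3 - 315/19307236 = 68305602893519/57921708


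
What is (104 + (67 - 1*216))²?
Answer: 2025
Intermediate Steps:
(104 + (67 - 1*216))² = (104 + (67 - 216))² = (104 - 149)² = (-45)² = 2025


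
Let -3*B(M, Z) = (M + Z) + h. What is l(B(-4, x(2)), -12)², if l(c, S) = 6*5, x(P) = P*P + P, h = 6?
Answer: 900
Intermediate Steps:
x(P) = P + P² (x(P) = P² + P = P + P²)
B(M, Z) = -2 - M/3 - Z/3 (B(M, Z) = -((M + Z) + 6)/3 = -(6 + M + Z)/3 = -2 - M/3 - Z/3)
l(c, S) = 30
l(B(-4, x(2)), -12)² = 30² = 900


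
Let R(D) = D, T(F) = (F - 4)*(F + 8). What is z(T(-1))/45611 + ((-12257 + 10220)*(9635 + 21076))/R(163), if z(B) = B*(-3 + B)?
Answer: -2853346723787/7434593 ≈ -3.8379e+5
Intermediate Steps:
T(F) = (-4 + F)*(8 + F)
z(T(-1))/45611 + ((-12257 + 10220)*(9635 + 21076))/R(163) = ((-32 + (-1)**2 + 4*(-1))*(-3 + (-32 + (-1)**2 + 4*(-1))))/45611 + ((-12257 + 10220)*(9635 + 21076))/163 = ((-32 + 1 - 4)*(-3 + (-32 + 1 - 4)))*(1/45611) - 2037*30711*(1/163) = -35*(-3 - 35)*(1/45611) - 62558307*1/163 = -35*(-38)*(1/45611) - 62558307/163 = 1330*(1/45611) - 62558307/163 = 1330/45611 - 62558307/163 = -2853346723787/7434593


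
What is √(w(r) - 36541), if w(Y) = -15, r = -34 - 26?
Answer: 2*I*√9139 ≈ 191.2*I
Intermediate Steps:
r = -60
√(w(r) - 36541) = √(-15 - 36541) = √(-36556) = 2*I*√9139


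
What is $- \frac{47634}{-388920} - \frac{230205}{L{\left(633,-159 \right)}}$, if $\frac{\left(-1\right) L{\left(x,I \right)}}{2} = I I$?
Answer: $\frac{2553883303}{546238140} \approx 4.6754$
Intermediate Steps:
$L{\left(x,I \right)} = - 2 I^{2}$ ($L{\left(x,I \right)} = - 2 I I = - 2 I^{2}$)
$- \frac{47634}{-388920} - \frac{230205}{L{\left(633,-159 \right)}} = - \frac{47634}{-388920} - \frac{230205}{\left(-2\right) \left(-159\right)^{2}} = \left(-47634\right) \left(- \frac{1}{388920}\right) - \frac{230205}{\left(-2\right) 25281} = \frac{7939}{64820} - \frac{230205}{-50562} = \frac{7939}{64820} - - \frac{76735}{16854} = \frac{7939}{64820} + \frac{76735}{16854} = \frac{2553883303}{546238140}$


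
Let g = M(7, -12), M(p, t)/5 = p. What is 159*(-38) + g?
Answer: -6007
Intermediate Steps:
M(p, t) = 5*p
g = 35 (g = 5*7 = 35)
159*(-38) + g = 159*(-38) + 35 = -6042 + 35 = -6007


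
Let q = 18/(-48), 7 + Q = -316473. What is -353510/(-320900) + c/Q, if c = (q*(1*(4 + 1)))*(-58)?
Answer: 4473757877/4062337280 ≈ 1.1013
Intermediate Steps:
Q = -316480 (Q = -7 - 316473 = -316480)
q = -3/8 (q = 18*(-1/48) = -3/8 ≈ -0.37500)
c = 435/4 (c = -3*(4 + 1)/8*(-58) = -3*5/8*(-58) = -3/8*5*(-58) = -15/8*(-58) = 435/4 ≈ 108.75)
-353510/(-320900) + c/Q = -353510/(-320900) + (435/4)/(-316480) = -353510*(-1/320900) + (435/4)*(-1/316480) = 35351/32090 - 87/253184 = 4473757877/4062337280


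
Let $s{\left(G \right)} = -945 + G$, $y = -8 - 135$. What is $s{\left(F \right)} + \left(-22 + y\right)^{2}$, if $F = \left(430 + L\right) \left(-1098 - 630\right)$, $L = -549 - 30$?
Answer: $283752$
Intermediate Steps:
$L = -579$ ($L = -549 - 30 = -579$)
$y = -143$ ($y = -8 - 135 = -143$)
$F = 257472$ ($F = \left(430 - 579\right) \left(-1098 - 630\right) = \left(-149\right) \left(-1728\right) = 257472$)
$s{\left(F \right)} + \left(-22 + y\right)^{2} = \left(-945 + 257472\right) + \left(-22 - 143\right)^{2} = 256527 + \left(-165\right)^{2} = 256527 + 27225 = 283752$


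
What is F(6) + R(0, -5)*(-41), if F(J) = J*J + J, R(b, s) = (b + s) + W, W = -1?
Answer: 288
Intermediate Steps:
R(b, s) = -1 + b + s (R(b, s) = (b + s) - 1 = -1 + b + s)
F(J) = J + J² (F(J) = J² + J = J + J²)
F(6) + R(0, -5)*(-41) = 6*(1 + 6) + (-1 + 0 - 5)*(-41) = 6*7 - 6*(-41) = 42 + 246 = 288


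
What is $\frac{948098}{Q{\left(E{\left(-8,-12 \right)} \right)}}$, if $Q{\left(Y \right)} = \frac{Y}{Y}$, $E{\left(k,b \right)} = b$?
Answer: $948098$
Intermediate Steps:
$Q{\left(Y \right)} = 1$
$\frac{948098}{Q{\left(E{\left(-8,-12 \right)} \right)}} = \frac{948098}{1} = 948098 \cdot 1 = 948098$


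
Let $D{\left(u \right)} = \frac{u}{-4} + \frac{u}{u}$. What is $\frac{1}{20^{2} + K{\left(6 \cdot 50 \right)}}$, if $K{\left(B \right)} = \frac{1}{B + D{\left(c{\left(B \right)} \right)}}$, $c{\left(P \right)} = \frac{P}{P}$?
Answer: $\frac{1203}{481204} \approx 0.0025$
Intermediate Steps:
$c{\left(P \right)} = 1$
$D{\left(u \right)} = 1 - \frac{u}{4}$ ($D{\left(u \right)} = u \left(- \frac{1}{4}\right) + 1 = - \frac{u}{4} + 1 = 1 - \frac{u}{4}$)
$K{\left(B \right)} = \frac{1}{\frac{3}{4} + B}$ ($K{\left(B \right)} = \frac{1}{B + \left(1 - \frac{1}{4}\right)} = \frac{1}{B + \frac{3}{4}} = \frac{1}{\frac{3}{4} + B}$)
$\frac{1}{20^{2} + K{\left(6 \cdot 50 \right)}} = \frac{1}{20^{2} + \frac{4}{3 + 4 \cdot 6 \cdot 50}} = \frac{1}{400 + \frac{4}{3 + 4 \cdot 300}} = \frac{1}{400 + \frac{4}{3 + 1200}} = \frac{1}{400 + \frac{4}{1203}} = \frac{1}{\frac{481204}{1203}} = \frac{1203}{481204}$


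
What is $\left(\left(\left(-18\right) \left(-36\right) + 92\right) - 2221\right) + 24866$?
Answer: $23385$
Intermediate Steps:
$\left(\left(\left(-18\right) \left(-36\right) + 92\right) - 2221\right) + 24866 = \left(\left(648 + 92\right) - 2221\right) + 24866 = \left(740 - 2221\right) + 24866 = -1481 + 24866 = 23385$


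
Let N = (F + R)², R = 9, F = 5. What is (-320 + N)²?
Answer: 15376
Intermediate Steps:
N = 196 (N = (5 + 9)² = 14² = 196)
(-320 + N)² = (-320 + 196)² = (-124)² = 15376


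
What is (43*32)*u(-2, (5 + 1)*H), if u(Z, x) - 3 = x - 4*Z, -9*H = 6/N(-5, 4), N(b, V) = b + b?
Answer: 78432/5 ≈ 15686.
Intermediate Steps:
N(b, V) = 2*b
H = 1/15 (H = -2/(3*(2*(-5))) = -2/(3*(-10)) = -2*(-1)/(3*10) = -1/9*(-3/5) = 1/15 ≈ 0.066667)
u(Z, x) = 3 + x - 4*Z (u(Z, x) = 3 + (x - 4*Z) = 3 + x - 4*Z)
(43*32)*u(-2, (5 + 1)*H) = (43*32)*(3 + (5 + 1)*(1/15) - 4*(-2)) = 1376*(3 + 6*(1/15) + 8) = 1376*(3 + 2/5 + 8) = 1376*(57/5) = 78432/5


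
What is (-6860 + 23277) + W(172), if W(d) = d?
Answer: 16589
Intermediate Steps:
(-6860 + 23277) + W(172) = (-6860 + 23277) + 172 = 16417 + 172 = 16589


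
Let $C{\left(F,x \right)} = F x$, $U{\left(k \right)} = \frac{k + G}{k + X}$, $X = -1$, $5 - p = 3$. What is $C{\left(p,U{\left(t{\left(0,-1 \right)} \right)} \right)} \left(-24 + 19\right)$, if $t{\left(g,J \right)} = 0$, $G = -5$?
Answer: $-50$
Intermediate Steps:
$p = 2$ ($p = 5 - 3 = 2$)
$U{\left(k \right)} = \frac{-5 + k}{-1 + k}$ ($U{\left(k \right)} = \frac{k - 5}{k - 1} = \frac{-5 + k}{-1 + k}$)
$C{\left(p,U{\left(t{\left(0,-1 \right)} \right)} \right)} \left(-24 + 19\right) = 2 \frac{-5 + 0}{-1 + 0} \left(-24 + 19\right) = 2 \frac{1}{-1} \left(-5\right) \left(-5\right) = 2 \left(\left(-1\right) \left(-5\right)\right) \left(-5\right) = 2 \cdot 5 \left(-5\right) = 10 \left(-5\right) = -50$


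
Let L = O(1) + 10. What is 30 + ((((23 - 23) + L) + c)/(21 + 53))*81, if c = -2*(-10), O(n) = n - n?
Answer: 2325/37 ≈ 62.838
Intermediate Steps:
O(n) = 0
L = 10 (L = 0 + 10 = 10)
c = 20
30 + ((((23 - 23) + L) + c)/(21 + 53))*81 = 30 + ((((23 - 23) + 10) + 20)/(21 + 53))*81 = 30 + (((0 + 10) + 20)/74)*81 = 30 + ((10 + 20)*(1/74))*81 = 30 + (30*(1/74))*81 = 30 + (15/37)*81 = 30 + 1215/37 = 2325/37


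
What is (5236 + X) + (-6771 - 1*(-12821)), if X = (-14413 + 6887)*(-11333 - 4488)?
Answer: 119080132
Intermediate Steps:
X = 119068846 (X = -7526*(-15821) = 119068846)
(5236 + X) + (-6771 - 1*(-12821)) = (5236 + 119068846) + (-6771 - 1*(-12821)) = 119074082 + (-6771 + 12821) = 119074082 + 6050 = 119080132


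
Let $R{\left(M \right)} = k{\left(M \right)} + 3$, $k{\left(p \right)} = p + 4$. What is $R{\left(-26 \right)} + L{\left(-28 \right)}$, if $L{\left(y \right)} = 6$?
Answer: $-13$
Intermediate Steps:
$k{\left(p \right)} = 4 + p$
$R{\left(M \right)} = 7 + M$ ($R{\left(M \right)} = \left(4 + M\right) + 3 = 7 + M$)
$R{\left(-26 \right)} + L{\left(-28 \right)} = \left(7 - 26\right) + 6 = -19 + 6 = -13$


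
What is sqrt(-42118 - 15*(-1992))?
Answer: I*sqrt(12238) ≈ 110.63*I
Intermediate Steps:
sqrt(-42118 - 15*(-1992)) = sqrt(-42118 + 29880) = sqrt(-12238) = I*sqrt(12238)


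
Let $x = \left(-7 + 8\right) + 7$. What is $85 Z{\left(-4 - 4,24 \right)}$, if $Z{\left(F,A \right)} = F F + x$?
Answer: $6120$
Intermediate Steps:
$x = 8$ ($x = 1 + 7 = 8$)
$Z{\left(F,A \right)} = 8 + F^{2}$ ($Z{\left(F,A \right)} = F F + 8 = F^{2} + 8 = 8 + F^{2}$)
$85 Z{\left(-4 - 4,24 \right)} = 85 \left(8 + \left(-4 - 4\right)^{2}\right) = 85 \left(8 + \left(-8\right)^{2}\right) = 85 \left(8 + 64\right) = 85 \cdot 72 = 6120$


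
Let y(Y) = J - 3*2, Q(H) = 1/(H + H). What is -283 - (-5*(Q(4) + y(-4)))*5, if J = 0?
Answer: -3439/8 ≈ -429.88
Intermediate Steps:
Q(H) = 1/(2*H)
y(Y) = -6 (y(Y) = 0 - 3*2 = 0 - 6 = -6)
-283 - (-5*(Q(4) + y(-4)))*5 = -283 - (-5*((½)/4 - 6))*5 = -283 - (-5*((½)*(¼) - 6))*5 = -283 - (-5*(⅛ - 6))*5 = -283 - (-5*(-47/8))*5 = -283 - 235*5/8 = -283 - 1*1175/8 = -283 - 1175/8 = -3439/8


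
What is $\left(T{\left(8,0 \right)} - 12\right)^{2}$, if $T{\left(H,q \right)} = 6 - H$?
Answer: $196$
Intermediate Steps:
$\left(T{\left(8,0 \right)} - 12\right)^{2} = \left(\left(6 - 8\right) - 12\right)^{2} = \left(-2 - 12\right)^{2} = \left(-14\right)^{2} = 196$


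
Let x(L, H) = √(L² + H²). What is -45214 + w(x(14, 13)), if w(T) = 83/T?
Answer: -45214 + 83*√365/365 ≈ -45210.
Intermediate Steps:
x(L, H) = √(H² + L²)
-45214 + w(x(14, 13)) = -45214 + 83/(√(13² + 14²)) = -45214 + 83/(√(169 + 196)) = -45214 + 83/(√365) = -45214 + 83*(√365/365) = -45214 + 83*√365/365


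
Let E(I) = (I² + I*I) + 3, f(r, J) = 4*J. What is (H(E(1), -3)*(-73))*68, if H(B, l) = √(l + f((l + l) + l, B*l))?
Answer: -14892*I*√7 ≈ -39401.0*I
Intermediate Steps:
E(I) = 3 + 2*I² (E(I) = (I² + I²) + 3 = 2*I² + 3 = 3 + 2*I²)
H(B, l) = √(l + 4*B*l) (H(B, l) = √(l + 4*(B*l)) = √(l + 4*B*l))
(H(E(1), -3)*(-73))*68 = (√(-3*(1 + 4*(3 + 2*1²)))*(-73))*68 = (√(-3*(1 + 4*(3 + 2*1)))*(-73))*68 = (√(-3*(1 + 4*(3 + 2)))*(-73))*68 = (√(-3*(1 + 4*5))*(-73))*68 = (√(-3*(1 + 20))*(-73))*68 = (√(-3*21)*(-73))*68 = (√(-63)*(-73))*68 = ((3*I*√7)*(-73))*68 = -219*I*√7*68 = -14892*I*√7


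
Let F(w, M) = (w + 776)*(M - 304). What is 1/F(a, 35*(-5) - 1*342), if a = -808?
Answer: 1/26272 ≈ 3.8063e-5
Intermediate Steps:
F(w, M) = (-304 + M)*(776 + w) (F(w, M) = (776 + w)*(-304 + M) = (-304 + M)*(776 + w))
1/F(a, 35*(-5) - 1*342) = 1/(-235904 - 304*(-808) + 776*(35*(-5) - 1*342) + (35*(-5) - 1*342)*(-808)) = 1/(-235904 + 245632 + 776*(-175 - 342) + (-175 - 342)*(-808)) = 1/(-235904 + 245632 + 776*(-517) - 517*(-808)) = 1/(-235904 + 245632 - 401192 + 417736) = 1/26272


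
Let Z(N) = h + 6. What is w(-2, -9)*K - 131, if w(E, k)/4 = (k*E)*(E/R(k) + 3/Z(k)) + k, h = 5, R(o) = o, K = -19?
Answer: -1365/11 ≈ -124.09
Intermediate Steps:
Z(N) = 11 (Z(N) = 5 + 6 = 11)
w(E, k) = 4*k + 4*E*k*(3/11 + E/k) (w(E, k) = 4*((k*E)*(E/k + 3/11) + k) = 4*((E*k)*(E/k + 3*(1/11)) + k) = 4*((E*k)*(E/k + 3/11) + k) = 4*((E*k)*(3/11 + E/k) + k) = 4*(E*k*(3/11 + E/k) + k) = 4*(k + E*k*(3/11 + E/k)) = 4*k + 4*E*k*(3/11 + E/k))
w(-2, -9)*K - 131 = (4*(-9) + 4*(-2)**2 + (12/11)*(-2)*(-9))*(-19) - 131 = (-36 + 4*4 + 216/11)*(-19) - 131 = (-36 + 16 + 216/11)*(-19) - 131 = -4/11*(-19) - 131 = 76/11 - 131 = -1365/11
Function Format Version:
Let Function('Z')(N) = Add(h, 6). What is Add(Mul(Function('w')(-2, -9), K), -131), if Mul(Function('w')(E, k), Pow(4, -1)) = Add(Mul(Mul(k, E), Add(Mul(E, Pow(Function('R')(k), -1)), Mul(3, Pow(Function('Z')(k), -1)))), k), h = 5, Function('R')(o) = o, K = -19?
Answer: Rational(-1365, 11) ≈ -124.09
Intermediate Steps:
Function('Z')(N) = 11 (Function('Z')(N) = Add(5, 6) = 11)
Function('w')(E, k) = Add(Mul(4, k), Mul(4, E, k, Add(Rational(3, 11), Mul(E, Pow(k, -1))))) (Function('w')(E, k) = Mul(4, Add(Mul(Mul(k, E), Add(Mul(E, Pow(k, -1)), Mul(3, Pow(11, -1)))), k)) = Mul(4, Add(Mul(Mul(E, k), Add(Mul(E, Pow(k, -1)), Mul(3, Rational(1, 11)))), k)) = Mul(4, Add(Mul(Mul(E, k), Add(Mul(E, Pow(k, -1)), Rational(3, 11))), k)) = Mul(4, Add(Mul(Mul(E, k), Add(Rational(3, 11), Mul(E, Pow(k, -1)))), k)) = Mul(4, Add(Mul(E, k, Add(Rational(3, 11), Mul(E, Pow(k, -1)))), k)) = Mul(4, Add(k, Mul(E, k, Add(Rational(3, 11), Mul(E, Pow(k, -1)))))) = Add(Mul(4, k), Mul(4, E, k, Add(Rational(3, 11), Mul(E, Pow(k, -1))))))
Add(Mul(Function('w')(-2, -9), K), -131) = Add(Mul(Add(Mul(4, -9), Mul(4, Pow(-2, 2)), Mul(Rational(12, 11), -2, -9)), -19), -131) = Add(Mul(Add(-36, Mul(4, 4), Rational(216, 11)), -19), -131) = Add(Mul(Add(-36, 16, Rational(216, 11)), -19), -131) = Add(Mul(Rational(-4, 11), -19), -131) = Add(Rational(76, 11), -131) = Rational(-1365, 11)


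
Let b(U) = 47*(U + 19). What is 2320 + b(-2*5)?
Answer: 2743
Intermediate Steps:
b(U) = 893 + 47*U (b(U) = 47*(19 + U) = 893 + 47*U)
2320 + b(-2*5) = 2320 + (893 + 47*(-2*5)) = 2320 + (893 + 47*(-10)) = 2320 + (893 - 470) = 2320 + 423 = 2743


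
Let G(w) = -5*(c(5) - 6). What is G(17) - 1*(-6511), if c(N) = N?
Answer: 6516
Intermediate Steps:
G(w) = 5 (G(w) = -5*(5 - 6) = -5*(-1) = 5)
G(17) - 1*(-6511) = 5 - 1*(-6511) = 5 + 6511 = 6516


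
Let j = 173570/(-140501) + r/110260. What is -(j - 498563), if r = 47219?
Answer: 7723571146457861/15491640260 ≈ 4.9856e+5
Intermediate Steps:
j = -12503511481/15491640260 (j = 173570/(-140501) + 47219/110260 = 173570*(-1/140501) + 47219*(1/110260) = -173570/140501 + 47219/110260 = -12503511481/15491640260 ≈ -0.80711)
-(j - 498563) = -(-12503511481/15491640260 - 498563) = -1*(-7723571146457861/15491640260) = 7723571146457861/15491640260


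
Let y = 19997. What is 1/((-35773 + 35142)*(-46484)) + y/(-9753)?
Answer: -586540076035/286069183212 ≈ -2.0503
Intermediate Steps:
1/((-35773 + 35142)*(-46484)) + y/(-9753) = 1/((-35773 + 35142)*(-46484)) + 19997/(-9753) = -1/46484/(-631) + 19997*(-1/9753) = -1/631*(-1/46484) - 19997/9753 = 1/29331404 - 19997/9753 = -586540076035/286069183212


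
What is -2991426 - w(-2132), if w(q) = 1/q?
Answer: -6377720231/2132 ≈ -2.9914e+6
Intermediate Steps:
-2991426 - w(-2132) = -2991426 - 1/(-2132) = -2991426 - 1*(-1/2132) = -2991426 + 1/2132 = -6377720231/2132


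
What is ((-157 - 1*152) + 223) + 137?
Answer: 51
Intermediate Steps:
((-157 - 1*152) + 223) + 137 = ((-157 - 152) + 223) + 137 = (-309 + 223) + 137 = -86 + 137 = 51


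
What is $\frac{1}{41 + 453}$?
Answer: $\frac{1}{494} \approx 0.0020243$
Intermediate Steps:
$\frac{1}{41 + 453} = \frac{1}{494}$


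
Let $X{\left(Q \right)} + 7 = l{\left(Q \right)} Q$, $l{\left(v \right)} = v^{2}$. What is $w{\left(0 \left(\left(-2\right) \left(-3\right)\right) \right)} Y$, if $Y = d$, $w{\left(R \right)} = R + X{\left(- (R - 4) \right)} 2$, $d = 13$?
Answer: $1482$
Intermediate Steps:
$X{\left(Q \right)} = -7 + Q^{3}$ ($X{\left(Q \right)} = -7 + Q^{2} Q = -7 + Q^{3}$)
$w{\left(R \right)} = -14 + R + 2 \left(4 - R\right)^{3}$ ($w{\left(R \right)} = R + \left(-7 + \left(- (R - 4)\right)^{3}\right) 2 = R + \left(-7 + \left(- (-4 + R)\right)^{3}\right) 2 = R + \left(-7 + \left(4 - R\right)^{3}\right) 2 = R + \left(-14 + 2 \left(4 - R\right)^{3}\right) = -14 + R + 2 \left(4 - R\right)^{3}$)
$Y = 13$
$w{\left(0 \left(\left(-2\right) \left(-3\right)\right) \right)} Y = \left(-14 + 0 \left(\left(-2\right) \left(-3\right)\right) - 2 \left(-4 + 0 \left(\left(-2\right) \left(-3\right)\right)\right)^{3}\right) 13 = \left(-14 + 0 \cdot 6 - 2 \left(-4 + 0 \cdot 6\right)^{3}\right) 13 = \left(-14 + 0 - 2 \left(-4 + 0\right)^{3}\right) 13 = \left(-14 + 0 - 2 \left(-4\right)^{3}\right) 13 = \left(-14 + 0 - -128\right) 13 = \left(-14 + 0 + 128\right) 13 = 114 \cdot 13 = 1482$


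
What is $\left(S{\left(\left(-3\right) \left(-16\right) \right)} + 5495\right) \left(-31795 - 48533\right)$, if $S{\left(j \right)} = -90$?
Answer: $-434172840$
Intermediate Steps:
$\left(S{\left(\left(-3\right) \left(-16\right) \right)} + 5495\right) \left(-31795 - 48533\right) = \left(-90 + 5495\right) \left(-31795 - 48533\right) = 5405 \left(-80328\right) = -434172840$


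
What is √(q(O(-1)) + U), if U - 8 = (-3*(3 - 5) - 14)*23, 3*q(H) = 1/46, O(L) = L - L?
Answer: I*√3351606/138 ≈ 13.266*I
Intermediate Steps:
O(L) = 0
q(H) = 1/138 (q(H) = (⅓)/46 = (⅓)*(1/46) = 1/138)
U = -176 (U = 8 + (-3*(3 - 5) - 14)*23 = 8 + (-3*(-2) - 14)*23 = 8 + (6 - 14)*23 = 8 - 8*23 = 8 - 184 = -176)
√(q(O(-1)) + U) = √(1/138 - 176) = √(-24287/138) = I*√3351606/138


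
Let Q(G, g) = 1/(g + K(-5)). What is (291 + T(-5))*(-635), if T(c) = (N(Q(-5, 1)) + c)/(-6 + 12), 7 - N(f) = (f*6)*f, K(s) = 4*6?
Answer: -69373369/375 ≈ -1.8500e+5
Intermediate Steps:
K(s) = 24
Q(G, g) = 1/(24 + g) (Q(G, g) = 1/(g + 24) = 1/(24 + g))
N(f) = 7 - 6*f² (N(f) = 7 - f*6*f = 7 - 6*f*f = 7 - 6*f²)
T(c) = 4369/3750 + c/6 (T(c) = ((7 - 6/(24 + 1)²) + c)/(-6 + 12) = ((7 - 6*(1/25)²) + c)/6 = ((7 - 6*(1/25)²) + c)*(⅙) = ((7 - 6*1/625) + c)*(⅙) = ((7 - 6/625) + c)*(⅙) = (4369/625 + c)*(⅙) = 4369/3750 + c/6)
(291 + T(-5))*(-635) = (291 + (4369/3750 + (⅙)*(-5)))*(-635) = (291 + (4369/3750 - ⅚))*(-635) = (291 + 622/1875)*(-635) = (546247/1875)*(-635) = -69373369/375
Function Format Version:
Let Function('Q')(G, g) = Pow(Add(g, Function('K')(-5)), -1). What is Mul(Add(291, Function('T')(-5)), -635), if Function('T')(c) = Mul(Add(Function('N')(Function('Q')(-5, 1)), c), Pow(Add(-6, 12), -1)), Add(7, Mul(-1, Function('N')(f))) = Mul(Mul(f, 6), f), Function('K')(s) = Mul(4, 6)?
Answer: Rational(-69373369, 375) ≈ -1.8500e+5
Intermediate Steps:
Function('K')(s) = 24
Function('Q')(G, g) = Pow(Add(24, g), -1) (Function('Q')(G, g) = Pow(Add(g, 24), -1) = Pow(Add(24, g), -1))
Function('N')(f) = Add(7, Mul(-6, Pow(f, 2))) (Function('N')(f) = Add(7, Mul(-1, Mul(Mul(f, 6), f))) = Add(7, Mul(-1, Mul(Mul(6, f), f))) = Add(7, Mul(-1, Mul(6, Pow(f, 2)))) = Add(7, Mul(-6, Pow(f, 2))))
Function('T')(c) = Add(Rational(4369, 3750), Mul(Rational(1, 6), c)) (Function('T')(c) = Mul(Add(Add(7, Mul(-6, Pow(Pow(Add(24, 1), -1), 2))), c), Pow(Add(-6, 12), -1)) = Mul(Add(Add(7, Mul(-6, Pow(Pow(25, -1), 2))), c), Pow(6, -1)) = Mul(Add(Add(7, Mul(-6, Pow(Rational(1, 25), 2))), c), Rational(1, 6)) = Mul(Add(Add(7, Mul(-6, Rational(1, 625))), c), Rational(1, 6)) = Mul(Add(Add(7, Rational(-6, 625)), c), Rational(1, 6)) = Mul(Add(Rational(4369, 625), c), Rational(1, 6)) = Add(Rational(4369, 3750), Mul(Rational(1, 6), c)))
Mul(Add(291, Function('T')(-5)), -635) = Mul(Add(291, Add(Rational(4369, 3750), Mul(Rational(1, 6), -5))), -635) = Mul(Add(291, Add(Rational(4369, 3750), Rational(-5, 6))), -635) = Mul(Add(291, Rational(622, 1875)), -635) = Mul(Rational(546247, 1875), -635) = Rational(-69373369, 375)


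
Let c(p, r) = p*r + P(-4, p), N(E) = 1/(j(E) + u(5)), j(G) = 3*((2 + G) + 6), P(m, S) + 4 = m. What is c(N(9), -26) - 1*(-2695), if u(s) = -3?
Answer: 64475/24 ≈ 2686.5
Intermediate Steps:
P(m, S) = -4 + m
j(G) = 24 + 3*G (j(G) = 3*(8 + G) = 24 + 3*G)
N(E) = 1/(21 + 3*E) (N(E) = 1/((24 + 3*E) - 3) = 1/(21 + 3*E))
c(p, r) = -8 + p*r (c(p, r) = p*r + (-4 - 4) = p*r - 8 = -8 + p*r)
c(N(9), -26) - 1*(-2695) = (-8 + (1/(3*(7 + 9)))*(-26)) - 1*(-2695) = (-8 + ((⅓)/16)*(-26)) + 2695 = (-8 + ((⅓)*(1/16))*(-26)) + 2695 = (-8 + (1/48)*(-26)) + 2695 = (-8 - 13/24) + 2695 = -205/24 + 2695 = 64475/24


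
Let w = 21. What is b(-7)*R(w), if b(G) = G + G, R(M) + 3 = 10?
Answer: -98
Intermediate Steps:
R(M) = 7 (R(M) = -3 + 10 = 7)
b(G) = 2*G
b(-7)*R(w) = (2*(-7))*7 = -14*7 = -98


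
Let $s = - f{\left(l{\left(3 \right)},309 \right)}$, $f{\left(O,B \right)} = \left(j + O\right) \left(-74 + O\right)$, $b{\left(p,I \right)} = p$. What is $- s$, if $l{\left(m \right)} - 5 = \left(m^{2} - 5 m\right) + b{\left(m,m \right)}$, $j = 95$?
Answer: $-6984$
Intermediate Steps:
$l{\left(m \right)} = 5 + m^{2} - 4 m$ ($l{\left(m \right)} = 5 + \left(\left(m^{2} - 5 m\right) + m\right) = 5 + \left(m^{2} - 4 m\right) = 5 + m^{2} - 4 m$)
$f{\left(O,B \right)} = \left(-74 + O\right) \left(95 + O\right)$ ($f{\left(O,B \right)} = \left(95 + O\right) \left(-74 + O\right) = \left(-74 + O\right) \left(95 + O\right)$)
$s = 6984$ ($s = - (-7030 + \left(5 + 3^{2} - 12\right)^{2} + 21 \left(5 + 3^{2} - 12\right)) = - (-7030 + \left(5 + 9 - 12\right)^{2} + 21 \left(5 + 9 - 12\right)) = - (-7030 + 2^{2} + 21 \cdot 2) = - (-7030 + 4 + 42) = \left(-1\right) \left(-6984\right) = 6984$)
$- s = \left(-1\right) 6984 = -6984$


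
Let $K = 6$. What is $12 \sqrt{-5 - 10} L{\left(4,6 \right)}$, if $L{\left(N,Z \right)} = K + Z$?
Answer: $144 i \sqrt{15} \approx 557.71 i$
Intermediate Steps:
$L{\left(N,Z \right)} = 6 + Z$
$12 \sqrt{-5 - 10} L{\left(4,6 \right)} = 12 \sqrt{-5 - 10} \left(6 + 6\right) = 12 \sqrt{-15} \cdot 12 = 12 i \sqrt{15} \cdot 12 = 144 i \sqrt{15}$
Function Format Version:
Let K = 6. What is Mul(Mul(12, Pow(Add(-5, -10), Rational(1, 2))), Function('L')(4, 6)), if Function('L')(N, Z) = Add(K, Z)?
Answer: Mul(144, I, Pow(15, Rational(1, 2))) ≈ Mul(557.71, I)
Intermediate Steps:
Function('L')(N, Z) = Add(6, Z)
Mul(Mul(12, Pow(Add(-5, -10), Rational(1, 2))), Function('L')(4, 6)) = Mul(Mul(12, Pow(Add(-5, -10), Rational(1, 2))), Add(6, 6)) = Mul(Mul(12, Pow(-15, Rational(1, 2))), 12) = Mul(Mul(12, Mul(I, Pow(15, Rational(1, 2)))), 12) = Mul(Mul(12, I, Pow(15, Rational(1, 2))), 12) = Mul(144, I, Pow(15, Rational(1, 2)))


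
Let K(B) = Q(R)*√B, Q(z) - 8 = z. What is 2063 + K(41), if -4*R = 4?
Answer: 2063 + 7*√41 ≈ 2107.8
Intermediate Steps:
R = -1 (R = -¼*4 = -1)
Q(z) = 8 + z
K(B) = 7*√B (K(B) = (8 - 1)*√B = 7*√B)
2063 + K(41) = 2063 + 7*√41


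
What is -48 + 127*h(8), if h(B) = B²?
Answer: 8080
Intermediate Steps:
-48 + 127*h(8) = -48 + 127*8² = -48 + 127*64 = -48 + 8128 = 8080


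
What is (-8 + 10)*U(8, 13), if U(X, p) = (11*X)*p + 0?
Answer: 2288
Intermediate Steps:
U(X, p) = 11*X*p (U(X, p) = 11*X*p + 0 = 11*X*p)
(-8 + 10)*U(8, 13) = (-8 + 10)*(11*8*13) = 2*1144 = 2288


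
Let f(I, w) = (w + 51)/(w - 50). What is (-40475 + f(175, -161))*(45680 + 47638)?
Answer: -796946451570/211 ≈ -3.7770e+9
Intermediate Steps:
f(I, w) = (51 + w)/(-50 + w)
(-40475 + f(175, -161))*(45680 + 47638) = (-40475 + (51 - 161)/(-50 - 161))*(45680 + 47638) = (-40475 - 110/(-211))*93318 = (-40475 - 1/211*(-110))*93318 = (-40475 + 110/211)*93318 = -8540115/211*93318 = -796946451570/211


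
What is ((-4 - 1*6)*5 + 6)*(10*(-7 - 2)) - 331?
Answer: 3629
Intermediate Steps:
((-4 - 1*6)*5 + 6)*(10*(-7 - 2)) - 331 = ((-4 - 6)*5 + 6)*(10*(-9)) - 331 = (-10*5 + 6)*(-90) - 331 = (-50 + 6)*(-90) - 331 = -44*(-90) - 331 = 3960 - 331 = 3629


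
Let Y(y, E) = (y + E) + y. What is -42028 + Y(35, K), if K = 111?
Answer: -41847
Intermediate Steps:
Y(y, E) = E + 2*y (Y(y, E) = (E + y) + y = E + 2*y)
-42028 + Y(35, K) = -42028 + (111 + 2*35) = -42028 + (111 + 70) = -42028 + 181 = -41847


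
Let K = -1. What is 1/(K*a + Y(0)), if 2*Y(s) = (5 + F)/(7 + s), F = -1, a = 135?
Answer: -7/943 ≈ -0.0074231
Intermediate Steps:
Y(s) = 2/(7 + s) (Y(s) = ((5 - 1)/(7 + s))/2 = (4/(7 + s))/2 = 2/(7 + s))
1/(K*a + Y(0)) = 1/(-1*135 + 2/(7 + 0)) = 1/(-135 + 2/7) = 1/(-943/7) = -7/943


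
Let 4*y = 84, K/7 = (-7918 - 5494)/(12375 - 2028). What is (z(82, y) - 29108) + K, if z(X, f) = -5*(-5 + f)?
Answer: -302102120/10347 ≈ -29197.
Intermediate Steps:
K = -93884/10347 (K = 7*((-7918 - 5494)/(12375 - 2028)) = 7*(-13412/10347) = -93884/10347 ≈ -9.0735)
y = 21 (y = (1/4)*84 = 21)
z(X, f) = 25 - 5*f
(z(82, y) - 29108) + K = ((25 - 5*21) - 29108) - 93884/10347 = ((25 - 105) - 29108) - 93884/10347 = (-80 - 29108) - 93884/10347 = -29188 - 93884/10347 = -302102120/10347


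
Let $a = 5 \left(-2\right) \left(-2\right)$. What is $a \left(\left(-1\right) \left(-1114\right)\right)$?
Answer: $22280$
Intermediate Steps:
$a = 20$ ($a = \left(-10\right) \left(-2\right) = 20$)
$a \left(\left(-1\right) \left(-1114\right)\right) = 20 \left(\left(-1\right) \left(-1114\right)\right) = 20 \cdot 1114 = 22280$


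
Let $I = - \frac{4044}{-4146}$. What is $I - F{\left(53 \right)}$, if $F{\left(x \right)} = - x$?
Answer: $\frac{37297}{691} \approx 53.975$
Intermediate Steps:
$I = \frac{674}{691}$ ($I = \left(-4044\right) \left(- \frac{1}{4146}\right) = \frac{674}{691} \approx 0.9754$)
$I - F{\left(53 \right)} = \frac{674}{691} - \left(-1\right) 53 = \frac{674}{691} - -53 = \frac{674}{691} + 53 = \frac{37297}{691}$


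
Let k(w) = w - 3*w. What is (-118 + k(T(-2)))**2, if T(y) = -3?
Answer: 12544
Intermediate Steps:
k(w) = -2*w
(-118 + k(T(-2)))**2 = (-118 - 2*(-3))**2 = (-118 + 6)**2 = (-112)**2 = 12544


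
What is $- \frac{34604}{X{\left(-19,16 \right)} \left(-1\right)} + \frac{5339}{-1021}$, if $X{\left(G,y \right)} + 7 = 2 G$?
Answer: $- \frac{35570939}{45945} \approx -774.21$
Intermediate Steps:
$X{\left(G,y \right)} = -7 + 2 G$
$- \frac{34604}{X{\left(-19,16 \right)} \left(-1\right)} + \frac{5339}{-1021} = - \frac{34604}{\left(-7 + 2 \left(-19\right)\right) \left(-1\right)} + \frac{5339}{-1021} = - \frac{34604}{\left(-7 - 38\right) \left(-1\right)} + 5339 \left(- \frac{1}{1021}\right) = - \frac{34604}{\left(-45\right) \left(-1\right)} - \frac{5339}{1021} = - \frac{34604}{45} - \frac{5339}{1021} = - \frac{35570939}{45945}$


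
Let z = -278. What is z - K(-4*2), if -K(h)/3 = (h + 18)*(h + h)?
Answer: -758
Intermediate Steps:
K(h) = -6*h*(18 + h) (K(h) = -3*(h + 18)*(h + h) = -3*(18 + h)*2*h = -6*h*(18 + h))
z - K(-4*2) = -278 - (-6)*(-4*2)*(18 - 4*2) = -278 - (-6)*(-8)*(18 - 8) = -278 - (-6)*(-8)*10 = -278 - 1*480 = -278 - 480 = -758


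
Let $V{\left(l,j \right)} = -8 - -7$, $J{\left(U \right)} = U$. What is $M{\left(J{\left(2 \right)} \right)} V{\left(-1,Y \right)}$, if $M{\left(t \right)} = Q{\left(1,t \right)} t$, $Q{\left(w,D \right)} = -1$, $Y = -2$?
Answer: $2$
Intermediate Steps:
$M{\left(t \right)} = - t$
$V{\left(l,j \right)} = -1$ ($V{\left(l,j \right)} = -8 + 7 = -1$)
$M{\left(J{\left(2 \right)} \right)} V{\left(-1,Y \right)} = \left(-1\right) 2 \left(-1\right) = \left(-2\right) \left(-1\right) = 2$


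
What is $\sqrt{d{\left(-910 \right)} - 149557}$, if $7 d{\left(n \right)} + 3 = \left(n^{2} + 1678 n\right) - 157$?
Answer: $\frac{13 i \sqrt{72317}}{7} \approx 499.42 i$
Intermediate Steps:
$d{\left(n \right)} = - \frac{160}{7} + \frac{n^{2}}{7} + \frac{1678 n}{7}$ ($d{\left(n \right)} = - \frac{3}{7} + \frac{\left(n^{2} + 1678 n\right) - 157}{7} = - \frac{3}{7} + \frac{-157 + n^{2} + 1678 n}{7} = - \frac{3}{7} + \left(- \frac{157}{7} + \frac{n^{2}}{7} + \frac{1678 n}{7}\right) = - \frac{160}{7} + \frac{n^{2}}{7} + \frac{1678 n}{7}$)
$\sqrt{d{\left(-910 \right)} - 149557} = \sqrt{\left(- \frac{160}{7} + \frac{\left(-910\right)^{2}}{7} + \frac{1678}{7} \left(-910\right)\right) - 149557} = \sqrt{\left(- \frac{160}{7} + \frac{1}{7} \cdot 828100 - 218140\right) - 149557} = \sqrt{\left(- \frac{160}{7} + 118300 - 218140\right) - 149557} = \sqrt{- \frac{699040}{7} - 149557} = \sqrt{- \frac{1745939}{7}} = \frac{13 i \sqrt{72317}}{7}$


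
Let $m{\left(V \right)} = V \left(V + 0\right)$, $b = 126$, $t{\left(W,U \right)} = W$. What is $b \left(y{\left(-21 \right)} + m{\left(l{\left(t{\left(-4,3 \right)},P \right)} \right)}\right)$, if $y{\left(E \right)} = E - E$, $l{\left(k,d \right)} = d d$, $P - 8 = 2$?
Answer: $1260000$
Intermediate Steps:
$P = 10$ ($P = 8 + 2 = 10$)
$l{\left(k,d \right)} = d^{2}$
$y{\left(E \right)} = 0$
$m{\left(V \right)} = V^{2}$ ($m{\left(V \right)} = V V = V^{2}$)
$b \left(y{\left(-21 \right)} + m{\left(l{\left(t{\left(-4,3 \right)},P \right)} \right)}\right) = 126 \left(0 + \left(10^{2}\right)^{2}\right) = 126 \left(0 + 100^{2}\right) = 126 \left(0 + 10000\right) = 126 \cdot 10000 = 1260000$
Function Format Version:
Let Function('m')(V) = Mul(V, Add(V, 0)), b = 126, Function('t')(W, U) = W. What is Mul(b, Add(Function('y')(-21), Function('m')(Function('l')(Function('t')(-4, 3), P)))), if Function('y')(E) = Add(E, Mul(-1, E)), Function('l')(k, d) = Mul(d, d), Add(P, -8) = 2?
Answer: 1260000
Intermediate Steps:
P = 10 (P = Add(8, 2) = 10)
Function('l')(k, d) = Pow(d, 2)
Function('y')(E) = 0
Function('m')(V) = Pow(V, 2) (Function('m')(V) = Mul(V, V) = Pow(V, 2))
Mul(b, Add(Function('y')(-21), Function('m')(Function('l')(Function('t')(-4, 3), P)))) = Mul(126, Add(0, Pow(Pow(10, 2), 2))) = Mul(126, Add(0, Pow(100, 2))) = Mul(126, Add(0, 10000)) = Mul(126, 10000) = 1260000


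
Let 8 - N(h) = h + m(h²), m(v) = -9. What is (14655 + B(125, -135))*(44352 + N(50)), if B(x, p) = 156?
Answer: 656408709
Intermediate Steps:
N(h) = 17 - h (N(h) = 8 - (h - 9) = 8 - (-9 + h) = 8 + (9 - h) = 17 - h)
(14655 + B(125, -135))*(44352 + N(50)) = (14655 + 156)*(44352 + (17 - 1*50)) = 14811*(44352 + (17 - 50)) = 14811*(44352 - 33) = 14811*44319 = 656408709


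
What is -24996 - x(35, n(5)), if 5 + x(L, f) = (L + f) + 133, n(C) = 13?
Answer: -25172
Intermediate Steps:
x(L, f) = 128 + L + f (x(L, f) = -5 + ((L + f) + 133) = -5 + (133 + L + f) = 128 + L + f)
-24996 - x(35, n(5)) = -24996 - (128 + 35 + 13) = -24996 - 1*176 = -24996 - 176 = -25172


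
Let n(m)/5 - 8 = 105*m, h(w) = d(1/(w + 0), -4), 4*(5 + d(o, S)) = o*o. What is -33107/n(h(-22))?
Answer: 64095152/5004035 ≈ 12.809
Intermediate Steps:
d(o, S) = -5 + o²/4 (d(o, S) = -5 + (o*o)/4 = -5 + o²/4)
h(w) = -5 + 1/(4*w²) (h(w) = -5 + (1/(w + 0))²/4 = -5 + (1/w)²/4 = -5 + 1/(4*w²))
n(m) = 40 + 525*m (n(m) = 40 + 5*(105*m) = 40 + 525*m)
-33107/n(h(-22)) = -33107/(40 + 525*(-5 + (¼)/(-22)²)) = -33107/(40 + 525*(-5 + (¼)*(1/484))) = -33107/(40 + 525*(-5 + 1/1936)) = -33107/(40 + 525*(-9679/1936)) = -33107/(40 - 5081475/1936) = -33107/(-5004035/1936) = -33107*(-1936/5004035) = 64095152/5004035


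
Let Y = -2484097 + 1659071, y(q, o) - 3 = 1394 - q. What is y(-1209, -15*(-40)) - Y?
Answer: 827632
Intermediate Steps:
y(q, o) = 1397 - q (y(q, o) = 3 + (1394 - q) = 1397 - q)
Y = -825026
y(-1209, -15*(-40)) - Y = (1397 - 1*(-1209)) - 1*(-825026) = (1397 + 1209) + 825026 = 2606 + 825026 = 827632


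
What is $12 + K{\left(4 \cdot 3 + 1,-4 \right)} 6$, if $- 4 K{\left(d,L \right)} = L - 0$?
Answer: $18$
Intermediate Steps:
$K{\left(d,L \right)} = - \frac{L}{4}$ ($K{\left(d,L \right)} = - \frac{L - 0}{4} = - \frac{L + 0}{4} = - \frac{L}{4}$)
$12 + K{\left(4 \cdot 3 + 1,-4 \right)} 6 = 12 + \left(- \frac{1}{4}\right) \left(-4\right) 6 = 12 + 1 \cdot 6 = 12 + 6 = 18$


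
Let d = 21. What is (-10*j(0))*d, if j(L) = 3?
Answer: -630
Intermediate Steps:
(-10*j(0))*d = -10*3*21 = -30*21 = -630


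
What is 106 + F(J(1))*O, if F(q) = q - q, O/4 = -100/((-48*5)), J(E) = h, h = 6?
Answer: 106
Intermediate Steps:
J(E) = 6
O = 5/3 (O = 4*(-100/((-48*5))) = 4*(-100/(-240)) = 4*(-100*(-1/240)) = 4*(5/12) = 5/3 ≈ 1.6667)
F(q) = 0
106 + F(J(1))*O = 106 + 0*(5/3) = 106 + 0 = 106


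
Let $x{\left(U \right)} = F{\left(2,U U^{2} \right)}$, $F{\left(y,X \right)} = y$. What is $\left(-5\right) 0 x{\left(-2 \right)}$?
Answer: $0$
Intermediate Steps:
$x{\left(U \right)} = 2$
$\left(-5\right) 0 x{\left(-2 \right)} = \left(-5\right) 0 \cdot 2 = 0 \cdot 2 = 0$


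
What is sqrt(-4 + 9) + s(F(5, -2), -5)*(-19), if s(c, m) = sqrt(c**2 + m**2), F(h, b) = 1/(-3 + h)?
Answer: sqrt(5) - 19*sqrt(101)/2 ≈ -93.238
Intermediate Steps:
sqrt(-4 + 9) + s(F(5, -2), -5)*(-19) = sqrt(-4 + 9) + sqrt((1/(-3 + 5))**2 + (-5)**2)*(-19) = sqrt(5) + sqrt((1/2)**2 + 25)*(-19) = sqrt(5) + sqrt(1/4 + 25)*(-19) = sqrt(5) + sqrt(101/4)*(-19) = sqrt(5) + (sqrt(101)/2)*(-19) = sqrt(5) - 19*sqrt(101)/2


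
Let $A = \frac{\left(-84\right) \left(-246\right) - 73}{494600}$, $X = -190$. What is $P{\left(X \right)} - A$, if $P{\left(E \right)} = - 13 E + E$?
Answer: $\frac{1127667409}{494600} \approx 2280.0$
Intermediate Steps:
$P{\left(E \right)} = - 12 E$
$A = \frac{20591}{494600}$ ($A = \left(20664 - 73\right) \frac{1}{494600} = 20591 \cdot \frac{1}{494600} = \frac{20591}{494600} \approx 0.041632$)
$P{\left(X \right)} - A = \left(-12\right) \left(-190\right) - \frac{20591}{494600} = 2280 - \frac{20591}{494600} = \frac{1127667409}{494600}$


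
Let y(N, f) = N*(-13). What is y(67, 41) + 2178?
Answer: 1307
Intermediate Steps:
y(N, f) = -13*N
y(67, 41) + 2178 = -13*67 + 2178 = -871 + 2178 = 1307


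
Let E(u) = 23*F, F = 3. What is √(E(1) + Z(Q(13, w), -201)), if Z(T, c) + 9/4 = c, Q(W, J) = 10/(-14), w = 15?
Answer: I*√537/2 ≈ 11.587*I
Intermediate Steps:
Q(W, J) = -5/7 (Q(W, J) = 10*(-1/14) = -5/7)
Z(T, c) = -9/4 + c
E(u) = 69 (E(u) = 23*3 = 69)
√(E(1) + Z(Q(13, w), -201)) = √(69 + (-9/4 - 201)) = √(69 - 813/4) = √(-537/4) = I*√537/2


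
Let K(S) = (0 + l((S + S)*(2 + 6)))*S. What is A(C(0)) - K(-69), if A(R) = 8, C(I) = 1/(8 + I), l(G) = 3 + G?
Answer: -75961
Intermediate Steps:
K(S) = S*(3 + 16*S) (K(S) = (0 + (3 + (S + S)*(2 + 6)))*S = (0 + (3 + (2*S)*8))*S = (0 + (3 + 16*S))*S = (3 + 16*S)*S = S*(3 + 16*S))
A(C(0)) - K(-69) = 8 - (-69)*(3 + 16*(-69)) = 8 - (-69)*(3 - 1104) = 8 - (-69)*(-1101) = 8 - 1*75969 = 8 - 75969 = -75961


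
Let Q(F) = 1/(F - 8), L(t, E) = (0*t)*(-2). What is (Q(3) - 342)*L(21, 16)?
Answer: 0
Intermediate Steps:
L(t, E) = 0 (L(t, E) = 0*(-2) = 0)
Q(F) = 1/(-8 + F)
(Q(3) - 342)*L(21, 16) = (1/(-8 + 3) - 342)*0 = (1/(-5) - 342)*0 = (-⅕ - 342)*0 = -1711/5*0 = 0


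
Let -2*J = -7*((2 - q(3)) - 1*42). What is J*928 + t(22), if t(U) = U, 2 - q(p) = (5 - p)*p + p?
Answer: -107162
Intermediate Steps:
q(p) = 2 - p - p*(5 - p) (q(p) = 2 - ((5 - p)*p + p) = 2 - (p*(5 - p) + p) = 2 - (p + p*(5 - p)) = 2 + (-p - p*(5 - p)) = 2 - p - p*(5 - p))
J = -231/2 (J = -(-7)*((2 - (2 + 3**2 - 6*3)) - 1*42)/2 = -(-7)*((2 - (2 + 9 - 18)) - 42)/2 = -(-7)*((2 - 1*(-7)) - 42)/2 = -(-7)*((2 + 7) - 42)/2 = -(-7)*(9 - 42)/2 = -(-7)*(-33)/2 = -1/2*231 = -231/2 ≈ -115.50)
J*928 + t(22) = -231/2*928 + 22 = -107184 + 22 = -107162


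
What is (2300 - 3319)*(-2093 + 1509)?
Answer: 595096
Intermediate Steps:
(2300 - 3319)*(-2093 + 1509) = -1019*(-584) = 595096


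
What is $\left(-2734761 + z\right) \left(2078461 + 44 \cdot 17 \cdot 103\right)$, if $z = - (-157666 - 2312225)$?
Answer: $-570928609350$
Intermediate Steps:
$z = 2469891$ ($z = \left(-1\right) \left(-2469891\right) = 2469891$)
$\left(-2734761 + z\right) \left(2078461 + 44 \cdot 17 \cdot 103\right) = \left(-2734761 + 2469891\right) \left(2078461 + 44 \cdot 17 \cdot 103\right) = - 264870 \left(2078461 + 748 \cdot 103\right) = - 264870 \left(2078461 + 77044\right) = \left(-264870\right) 2155505 = -570928609350$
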